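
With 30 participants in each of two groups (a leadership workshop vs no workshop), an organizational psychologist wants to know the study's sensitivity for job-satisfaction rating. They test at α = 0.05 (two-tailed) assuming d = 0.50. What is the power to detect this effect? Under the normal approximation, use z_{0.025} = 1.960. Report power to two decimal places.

power ≈ 0.49

For two equal groups, power = Φ(d·√(n/2) − z_{α/2}).
d·√(n/2) = 0.50 × √(30/2) = 0.50 × 3.873 = 1.936.
z_β = 1.936 − 1.960 = -0.024.
Power = Φ(-0.024) = 0.491.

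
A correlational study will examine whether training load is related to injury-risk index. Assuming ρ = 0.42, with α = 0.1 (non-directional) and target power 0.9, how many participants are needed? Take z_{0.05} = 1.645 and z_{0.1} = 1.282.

n = 46

Fisher's z: C = ½·ln((1+r)/(1−r)) = ½·ln(2.4483) = 0.4477.
n = ((z_{α/2} + z_β)/C)² + 3.
(1.645 + 1.282) / 0.4477 = 2.927 / 0.4477 = 6.538.
n = 6.538² + 3 = 42.74 + 3 = 45.7.
Round up.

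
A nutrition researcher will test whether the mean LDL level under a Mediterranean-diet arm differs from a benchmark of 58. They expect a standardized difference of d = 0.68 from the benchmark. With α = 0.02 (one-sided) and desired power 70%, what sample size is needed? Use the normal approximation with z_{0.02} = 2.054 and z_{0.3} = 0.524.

For a one-sample test: n = ((z_{α} + z_β) / d)².
z_{α} + z_β = 2.054 + 0.524 = 2.578.
n = (2.578 / 0.68)² = 3.791² = 14.37.
Round up.

n = 15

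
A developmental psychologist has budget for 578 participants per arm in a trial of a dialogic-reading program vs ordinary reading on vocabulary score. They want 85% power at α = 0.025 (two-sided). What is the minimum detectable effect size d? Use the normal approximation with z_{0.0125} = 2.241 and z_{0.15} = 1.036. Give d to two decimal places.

d_min ≈ 0.19

For two independent groups of n = 578 each: d_min = (z_{α/2} + z_β)·√(2/n).
z-sum = 2.241 + 1.036 = 3.277.
d_min = 3.277 × √(2/578) = 3.277 × 0.0588 = 0.193.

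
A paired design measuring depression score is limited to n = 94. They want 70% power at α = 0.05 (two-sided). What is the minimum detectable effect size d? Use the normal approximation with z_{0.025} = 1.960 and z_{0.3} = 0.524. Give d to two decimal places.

d_min ≈ 0.26

For a single sample (or paired design) of n = 94: d_min = (z_{α/2} + z_β)/√n.
z-sum = 1.960 + 0.524 = 2.484.
d_min = 2.484 / √94 = 2.484 / 9.695 = 0.256.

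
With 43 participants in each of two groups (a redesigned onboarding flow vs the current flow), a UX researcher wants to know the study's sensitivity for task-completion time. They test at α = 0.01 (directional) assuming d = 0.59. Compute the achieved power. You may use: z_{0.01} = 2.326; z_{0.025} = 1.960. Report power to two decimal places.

For two equal groups, power = Φ(d·√(n/2) − z_{α}).
d·√(n/2) = 0.59 × √(43/2) = 0.59 × 4.637 = 2.736.
z_β = 2.736 − 2.326 = 0.410.
Power = Φ(0.410) = 0.659.

power ≈ 0.66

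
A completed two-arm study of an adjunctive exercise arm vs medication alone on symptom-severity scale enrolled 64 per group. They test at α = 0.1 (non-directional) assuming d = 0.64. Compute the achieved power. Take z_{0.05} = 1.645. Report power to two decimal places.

For two equal groups, power = Φ(d·√(n/2) − z_{α/2}).
d·√(n/2) = 0.64 × √(64/2) = 0.64 × 5.657 = 3.620.
z_β = 3.620 − 1.645 = 1.975.
Power = Φ(1.975) = 0.976.

power ≈ 0.98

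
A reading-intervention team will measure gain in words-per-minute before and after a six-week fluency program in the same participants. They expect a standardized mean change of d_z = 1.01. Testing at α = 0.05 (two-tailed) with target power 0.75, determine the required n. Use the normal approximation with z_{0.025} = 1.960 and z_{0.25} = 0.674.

n = 7 pairs

For a paired (one-sample on differences) test: n = ((z_{α/2} + z_β) / d)².
z_{α/2} + z_β = 1.960 + 0.674 = 2.634.
n = (2.634 / 1.01)² = 2.608² = 6.80.
Round up.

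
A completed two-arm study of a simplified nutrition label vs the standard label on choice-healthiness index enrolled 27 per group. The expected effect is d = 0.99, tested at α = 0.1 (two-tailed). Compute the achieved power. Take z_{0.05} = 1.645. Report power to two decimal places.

For two equal groups, power = Φ(d·√(n/2) − z_{α/2}).
d·√(n/2) = 0.99 × √(27/2) = 0.99 × 3.674 = 3.637.
z_β = 3.637 − 1.645 = 1.992.
Power = Φ(1.992) = 0.977.

power ≈ 0.98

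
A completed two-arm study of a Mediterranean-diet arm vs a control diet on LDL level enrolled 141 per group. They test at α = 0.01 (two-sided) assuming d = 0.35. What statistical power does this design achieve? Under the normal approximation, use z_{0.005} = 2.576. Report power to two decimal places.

For two equal groups, power = Φ(d·√(n/2) − z_{α/2}).
d·√(n/2) = 0.35 × √(141/2) = 0.35 × 8.396 = 2.939.
z_β = 2.939 − 2.576 = 0.363.
Power = Φ(0.363) = 0.642.

power ≈ 0.64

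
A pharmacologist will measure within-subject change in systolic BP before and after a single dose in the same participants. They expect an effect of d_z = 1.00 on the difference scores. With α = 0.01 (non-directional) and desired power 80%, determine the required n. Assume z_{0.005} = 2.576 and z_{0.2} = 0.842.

n = 12 pairs

For a paired (one-sample on differences) test: n = ((z_{α/2} + z_β) / d)².
z_{α/2} + z_β = 2.576 + 0.842 = 3.418.
n = (3.418 / 1.00)² = 3.418² = 11.68.
Round up.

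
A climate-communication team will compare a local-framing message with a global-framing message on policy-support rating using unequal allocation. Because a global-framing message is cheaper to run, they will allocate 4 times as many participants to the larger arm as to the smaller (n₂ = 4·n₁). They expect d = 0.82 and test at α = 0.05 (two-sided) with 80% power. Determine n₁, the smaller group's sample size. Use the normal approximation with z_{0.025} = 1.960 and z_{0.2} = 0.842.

n₁ = 15

With allocation ratio k = n₂/n₁ = 4, Var(x̄₁−x̄₂) = σ²(1/n₁ + 1/(k·n₁)) = σ²·(k+1)/(k·n₁).
So n₁ = (1 + 1/k)·((z_{α/2} + z_β)/d)² = 1.250 × (2.802/0.82)².
n₁ = 1.250 × 11.68 = 14.6.
Round up: n₁ = 15, giving n₂ = 4 × 15 = 60.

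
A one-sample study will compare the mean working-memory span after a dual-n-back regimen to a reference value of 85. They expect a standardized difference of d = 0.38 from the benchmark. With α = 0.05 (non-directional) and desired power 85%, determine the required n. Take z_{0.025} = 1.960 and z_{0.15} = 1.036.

For a one-sample test: n = ((z_{α/2} + z_β) / d)².
z_{α/2} + z_β = 1.960 + 1.036 = 2.996.
n = (2.996 / 0.38)² = 7.884² = 62.16.
Round up.

n = 63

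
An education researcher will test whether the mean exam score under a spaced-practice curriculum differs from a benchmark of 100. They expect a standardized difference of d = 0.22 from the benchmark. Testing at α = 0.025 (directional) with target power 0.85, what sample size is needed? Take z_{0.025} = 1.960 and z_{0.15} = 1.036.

n = 186

For a one-sample test: n = ((z_{α} + z_β) / d)².
z_{α} + z_β = 1.960 + 1.036 = 2.996.
n = (2.996 / 0.22)² = 13.618² = 185.45.
Round up.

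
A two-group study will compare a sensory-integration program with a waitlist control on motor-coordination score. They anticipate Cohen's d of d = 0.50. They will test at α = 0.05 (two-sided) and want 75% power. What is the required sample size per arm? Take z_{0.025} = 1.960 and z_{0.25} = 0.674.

For two independent groups with equal n: n = 2·((z_{α/2} + z_β) / d)².
z_{α/2} + z_β = 1.960 + 0.674 = 2.634.
n = 2 × (2.634 / 0.50)² = 2 × 5.268² = 2 × 27.75 = 55.5.
Round up to the next whole participant.

n = 56 per group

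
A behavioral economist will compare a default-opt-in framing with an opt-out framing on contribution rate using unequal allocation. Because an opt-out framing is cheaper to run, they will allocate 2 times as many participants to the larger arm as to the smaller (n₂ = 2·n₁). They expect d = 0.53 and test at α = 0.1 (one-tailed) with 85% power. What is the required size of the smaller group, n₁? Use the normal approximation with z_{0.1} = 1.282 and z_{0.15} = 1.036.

n₁ = 29

With allocation ratio k = n₂/n₁ = 2, Var(x̄₁−x̄₂) = σ²(1/n₁ + 1/(k·n₁)) = σ²·(k+1)/(k·n₁).
So n₁ = (1 + 1/k)·((z_{α} + z_β)/d)² = 1.500 × (2.318/0.53)².
n₁ = 1.500 × 19.13 = 28.7.
Round up: n₁ = 29, giving n₂ = 2 × 29 = 58.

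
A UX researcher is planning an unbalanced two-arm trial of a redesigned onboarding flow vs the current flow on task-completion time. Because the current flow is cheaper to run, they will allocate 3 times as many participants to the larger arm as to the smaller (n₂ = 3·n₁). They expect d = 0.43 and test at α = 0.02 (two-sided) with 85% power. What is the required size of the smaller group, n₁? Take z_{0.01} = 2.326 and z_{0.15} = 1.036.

With allocation ratio k = n₂/n₁ = 3, Var(x̄₁−x̄₂) = σ²(1/n₁ + 1/(k·n₁)) = σ²·(k+1)/(k·n₁).
So n₁ = (1 + 1/k)·((z_{α/2} + z_β)/d)² = 1.333 × (3.362/0.43)².
n₁ = 1.333 × 61.13 = 81.5.
Round up: n₁ = 82, giving n₂ = 3 × 82 = 246.

n₁ = 82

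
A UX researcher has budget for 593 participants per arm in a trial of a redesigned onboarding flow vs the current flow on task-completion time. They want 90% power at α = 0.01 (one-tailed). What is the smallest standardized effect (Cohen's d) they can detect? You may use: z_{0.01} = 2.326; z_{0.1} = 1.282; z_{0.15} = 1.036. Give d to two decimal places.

For two independent groups of n = 593 each: d_min = (z_{α} + z_β)·√(2/n).
z-sum = 2.326 + 1.282 = 3.608.
d_min = 3.608 × √(2/593) = 3.608 × 0.0581 = 0.210.

d_min ≈ 0.21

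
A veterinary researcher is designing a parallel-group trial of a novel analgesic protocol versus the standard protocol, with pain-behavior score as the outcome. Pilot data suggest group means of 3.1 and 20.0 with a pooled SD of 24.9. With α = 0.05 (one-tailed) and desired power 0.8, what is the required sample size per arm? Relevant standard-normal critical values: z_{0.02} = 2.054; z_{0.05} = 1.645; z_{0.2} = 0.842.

n = 27 per group

Cohen's d = |M₁ − M₂| / SD_pooled = |3.1 − 20.0| / 24.9 = 16.9 / 24.9 = 0.679.
For two independent groups with equal n: n = 2·((z_{α} + z_β) / d)².
z_{α} + z_β = 1.645 + 0.842 = 2.487.
n = 2 × (2.487 / 0.679)² = 2 × 3.663² = 2 × 13.42 = 26.8.
Round up to the next whole participant.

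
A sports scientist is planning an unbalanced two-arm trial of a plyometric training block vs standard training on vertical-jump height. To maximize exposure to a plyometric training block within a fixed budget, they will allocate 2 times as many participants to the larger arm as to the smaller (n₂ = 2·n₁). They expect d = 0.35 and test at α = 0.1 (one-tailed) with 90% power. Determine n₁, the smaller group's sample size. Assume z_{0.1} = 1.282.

n₁ = 81

With allocation ratio k = n₂/n₁ = 2, Var(x̄₁−x̄₂) = σ²(1/n₁ + 1/(k·n₁)) = σ²·(k+1)/(k·n₁).
So n₁ = (1 + 1/k)·((z_{α} + z_β)/d)² = 1.500 × (2.564/0.35)².
n₁ = 1.500 × 53.67 = 80.5.
Round up: n₁ = 81, giving n₂ = 2 × 81 = 162.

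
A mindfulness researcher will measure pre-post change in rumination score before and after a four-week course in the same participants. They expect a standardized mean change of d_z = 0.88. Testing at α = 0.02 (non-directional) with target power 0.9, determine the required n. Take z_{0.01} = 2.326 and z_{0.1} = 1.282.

n = 17 pairs

For a paired (one-sample on differences) test: n = ((z_{α/2} + z_β) / d)².
z_{α/2} + z_β = 2.326 + 1.282 = 3.608.
n = (3.608 / 0.88)² = 4.100² = 16.81.
Round up.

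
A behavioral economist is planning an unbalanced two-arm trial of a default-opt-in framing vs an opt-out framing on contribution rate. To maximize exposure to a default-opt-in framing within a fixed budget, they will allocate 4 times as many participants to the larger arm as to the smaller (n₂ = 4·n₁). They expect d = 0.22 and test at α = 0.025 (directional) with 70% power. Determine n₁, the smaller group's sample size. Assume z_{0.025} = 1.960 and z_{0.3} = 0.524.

n₁ = 160

With allocation ratio k = n₂/n₁ = 4, Var(x̄₁−x̄₂) = σ²(1/n₁ + 1/(k·n₁)) = σ²·(k+1)/(k·n₁).
So n₁ = (1 + 1/k)·((z_{α} + z_β)/d)² = 1.250 × (2.484/0.22)².
n₁ = 1.250 × 127.48 = 159.4.
Round up: n₁ = 160, giving n₂ = 4 × 160 = 640.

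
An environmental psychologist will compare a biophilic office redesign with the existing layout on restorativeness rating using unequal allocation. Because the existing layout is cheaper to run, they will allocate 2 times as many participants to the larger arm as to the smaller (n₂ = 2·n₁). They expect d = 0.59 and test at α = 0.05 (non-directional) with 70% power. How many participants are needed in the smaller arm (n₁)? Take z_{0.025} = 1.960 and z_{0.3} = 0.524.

n₁ = 27

With allocation ratio k = n₂/n₁ = 2, Var(x̄₁−x̄₂) = σ²(1/n₁ + 1/(k·n₁)) = σ²·(k+1)/(k·n₁).
So n₁ = (1 + 1/k)·((z_{α/2} + z_β)/d)² = 1.500 × (2.484/0.59)².
n₁ = 1.500 × 17.73 = 26.6.
Round up: n₁ = 27, giving n₂ = 2 × 27 = 54.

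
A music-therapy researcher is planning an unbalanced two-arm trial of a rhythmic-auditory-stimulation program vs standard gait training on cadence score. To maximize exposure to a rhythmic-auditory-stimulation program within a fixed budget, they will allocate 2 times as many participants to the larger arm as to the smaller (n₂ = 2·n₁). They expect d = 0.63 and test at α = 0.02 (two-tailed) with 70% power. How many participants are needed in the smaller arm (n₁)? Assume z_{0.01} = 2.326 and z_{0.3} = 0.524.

With allocation ratio k = n₂/n₁ = 2, Var(x̄₁−x̄₂) = σ²(1/n₁ + 1/(k·n₁)) = σ²·(k+1)/(k·n₁).
So n₁ = (1 + 1/k)·((z_{α/2} + z_β)/d)² = 1.500 × (2.850/0.63)².
n₁ = 1.500 × 20.46 = 30.7.
Round up: n₁ = 31, giving n₂ = 2 × 31 = 62.

n₁ = 31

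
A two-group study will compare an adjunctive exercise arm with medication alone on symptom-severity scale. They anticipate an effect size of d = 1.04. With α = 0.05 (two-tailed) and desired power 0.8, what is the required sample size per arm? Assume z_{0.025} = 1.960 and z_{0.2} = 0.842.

n = 15 per group

For two independent groups with equal n: n = 2·((z_{α/2} + z_β) / d)².
z_{α/2} + z_β = 1.960 + 0.842 = 2.802.
n = 2 × (2.802 / 1.04)² = 2 × 2.694² = 2 × 7.26 = 14.5.
Round up to the next whole participant.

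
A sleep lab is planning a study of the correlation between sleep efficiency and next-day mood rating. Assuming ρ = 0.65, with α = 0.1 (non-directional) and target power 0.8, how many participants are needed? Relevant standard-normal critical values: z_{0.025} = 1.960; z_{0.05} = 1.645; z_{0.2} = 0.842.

Fisher's z: C = ½·ln((1+r)/(1−r)) = ½·ln(4.7143) = 0.7753.
n = ((z_{α/2} + z_β)/C)² + 3.
(1.645 + 0.842) / 0.7753 = 2.487 / 0.7753 = 3.208.
n = 3.208² + 3 = 10.29 + 3 = 13.3.
Round up.

n = 14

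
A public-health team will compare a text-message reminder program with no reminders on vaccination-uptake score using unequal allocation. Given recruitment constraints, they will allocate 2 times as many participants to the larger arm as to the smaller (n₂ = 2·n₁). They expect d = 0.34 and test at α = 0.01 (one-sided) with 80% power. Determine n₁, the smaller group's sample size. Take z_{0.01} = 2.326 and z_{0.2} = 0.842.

n₁ = 131

With allocation ratio k = n₂/n₁ = 2, Var(x̄₁−x̄₂) = σ²(1/n₁ + 1/(k·n₁)) = σ²·(k+1)/(k·n₁).
So n₁ = (1 + 1/k)·((z_{α} + z_β)/d)² = 1.500 × (3.168/0.34)².
n₁ = 1.500 × 86.82 = 130.2.
Round up: n₁ = 131, giving n₂ = 2 × 131 = 262.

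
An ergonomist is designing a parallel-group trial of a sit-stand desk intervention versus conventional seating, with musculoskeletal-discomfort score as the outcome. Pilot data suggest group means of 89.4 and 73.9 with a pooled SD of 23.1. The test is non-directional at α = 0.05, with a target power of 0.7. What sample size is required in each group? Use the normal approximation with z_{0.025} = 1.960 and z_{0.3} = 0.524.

Cohen's d = |M₁ − M₂| / SD_pooled = |89.4 − 73.9| / 23.1 = 15.5 / 23.1 = 0.671.
For two independent groups with equal n: n = 2·((z_{α/2} + z_β) / d)².
z_{α/2} + z_β = 1.960 + 0.524 = 2.484.
n = 2 × (2.484 / 0.671)² = 2 × 3.702² = 2 × 13.70 = 27.4.
Round up to the next whole participant.

n = 28 per group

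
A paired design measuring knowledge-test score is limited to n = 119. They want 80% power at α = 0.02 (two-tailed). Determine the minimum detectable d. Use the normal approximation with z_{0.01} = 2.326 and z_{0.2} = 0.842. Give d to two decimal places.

d_min ≈ 0.29

For a single sample (or paired design) of n = 119: d_min = (z_{α/2} + z_β)/√n.
z-sum = 2.326 + 0.842 = 3.168.
d_min = 3.168 / √119 = 3.168 / 10.909 = 0.290.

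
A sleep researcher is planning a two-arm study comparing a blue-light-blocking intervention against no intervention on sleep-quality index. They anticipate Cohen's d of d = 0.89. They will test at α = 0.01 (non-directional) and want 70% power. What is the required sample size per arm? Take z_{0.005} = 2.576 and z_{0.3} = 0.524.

For two independent groups with equal n: n = 2·((z_{α/2} + z_β) / d)².
z_{α/2} + z_β = 2.576 + 0.524 = 3.100.
n = 2 × (3.100 / 0.89)² = 2 × 3.483² = 2 × 12.13 = 24.3.
Round up to the next whole participant.

n = 25 per group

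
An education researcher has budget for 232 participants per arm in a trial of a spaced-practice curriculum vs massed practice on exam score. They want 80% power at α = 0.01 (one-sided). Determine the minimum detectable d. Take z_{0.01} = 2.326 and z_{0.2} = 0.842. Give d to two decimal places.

d_min ≈ 0.29

For two independent groups of n = 232 each: d_min = (z_{α} + z_β)·√(2/n).
z-sum = 2.326 + 0.842 = 3.168.
d_min = 3.168 × √(2/232) = 3.168 × 0.0928 = 0.294.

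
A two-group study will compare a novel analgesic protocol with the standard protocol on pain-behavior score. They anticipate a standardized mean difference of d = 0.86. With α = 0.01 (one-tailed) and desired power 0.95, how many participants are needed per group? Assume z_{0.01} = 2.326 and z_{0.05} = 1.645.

n = 43 per group

For two independent groups with equal n: n = 2·((z_{α} + z_β) / d)².
z_{α} + z_β = 2.326 + 1.645 = 3.971.
n = 2 × (3.971 / 0.86)² = 2 × 4.617² = 2 × 21.32 = 42.6.
Round up to the next whole participant.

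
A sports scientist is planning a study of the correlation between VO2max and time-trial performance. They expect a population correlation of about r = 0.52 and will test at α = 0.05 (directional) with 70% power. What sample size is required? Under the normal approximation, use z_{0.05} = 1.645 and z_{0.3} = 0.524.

Fisher's z: C = ½·ln((1+r)/(1−r)) = ½·ln(3.1667) = 0.5763.
n = ((z_{α} + z_β)/C)² + 3.
(1.645 + 0.524) / 0.5763 = 2.169 / 0.5763 = 3.764.
n = 3.764² + 3 = 14.17 + 3 = 17.2.
Round up.

n = 18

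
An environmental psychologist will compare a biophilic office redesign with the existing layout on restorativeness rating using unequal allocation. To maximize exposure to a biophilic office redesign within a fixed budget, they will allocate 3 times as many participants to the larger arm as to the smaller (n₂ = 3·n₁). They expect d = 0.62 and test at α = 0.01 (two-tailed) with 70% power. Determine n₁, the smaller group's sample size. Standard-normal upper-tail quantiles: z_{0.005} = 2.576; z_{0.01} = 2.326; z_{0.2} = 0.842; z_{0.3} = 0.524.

n₁ = 34

With allocation ratio k = n₂/n₁ = 3, Var(x̄₁−x̄₂) = σ²(1/n₁ + 1/(k·n₁)) = σ²·(k+1)/(k·n₁).
So n₁ = (1 + 1/k)·((z_{α/2} + z_β)/d)² = 1.333 × (3.100/0.62)².
n₁ = 1.333 × 25.00 = 33.3.
Round up: n₁ = 34, giving n₂ = 3 × 34 = 102.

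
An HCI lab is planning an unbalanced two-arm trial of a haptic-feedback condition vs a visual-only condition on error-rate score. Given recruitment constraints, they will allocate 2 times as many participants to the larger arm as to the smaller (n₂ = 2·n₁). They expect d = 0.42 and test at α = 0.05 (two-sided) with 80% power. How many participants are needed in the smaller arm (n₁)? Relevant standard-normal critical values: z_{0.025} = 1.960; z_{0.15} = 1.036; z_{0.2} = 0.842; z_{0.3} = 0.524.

With allocation ratio k = n₂/n₁ = 2, Var(x̄₁−x̄₂) = σ²(1/n₁ + 1/(k·n₁)) = σ²·(k+1)/(k·n₁).
So n₁ = (1 + 1/k)·((z_{α/2} + z_β)/d)² = 1.500 × (2.802/0.42)².
n₁ = 1.500 × 44.51 = 66.8.
Round up: n₁ = 67, giving n₂ = 2 × 67 = 134.

n₁ = 67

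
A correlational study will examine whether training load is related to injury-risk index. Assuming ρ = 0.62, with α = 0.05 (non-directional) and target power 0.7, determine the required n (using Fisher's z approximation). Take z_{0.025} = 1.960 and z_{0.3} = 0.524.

n = 15

Fisher's z: C = ½·ln((1+r)/(1−r)) = ½·ln(4.2632) = 0.7250.
n = ((z_{α/2} + z_β)/C)² + 3.
(1.960 + 0.524) / 0.7250 = 2.484 / 0.7250 = 3.426.
n = 3.426² + 3 = 11.74 + 3 = 14.7.
Round up.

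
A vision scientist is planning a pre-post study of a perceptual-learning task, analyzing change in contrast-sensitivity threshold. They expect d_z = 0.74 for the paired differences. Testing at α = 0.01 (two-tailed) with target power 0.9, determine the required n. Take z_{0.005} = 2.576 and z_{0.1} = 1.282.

For a paired (one-sample on differences) test: n = ((z_{α/2} + z_β) / d)².
z_{α/2} + z_β = 2.576 + 1.282 = 3.858.
n = (3.858 / 0.74)² = 5.214² = 27.18.
Round up.

n = 28 pairs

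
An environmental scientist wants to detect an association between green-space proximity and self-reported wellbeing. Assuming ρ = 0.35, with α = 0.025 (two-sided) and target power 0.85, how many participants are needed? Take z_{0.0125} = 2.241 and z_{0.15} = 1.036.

Fisher's z: C = ½·ln((1+r)/(1−r)) = ½·ln(2.0769) = 0.3654.
n = ((z_{α/2} + z_β)/C)² + 3.
(2.241 + 1.036) / 0.3654 = 3.277 / 0.3654 = 8.968.
n = 8.968² + 3 = 80.43 + 3 = 83.4.
Round up.

n = 84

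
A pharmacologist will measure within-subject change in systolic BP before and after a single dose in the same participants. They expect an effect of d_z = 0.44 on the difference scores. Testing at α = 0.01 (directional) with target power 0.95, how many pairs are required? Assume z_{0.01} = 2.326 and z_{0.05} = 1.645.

n = 82 pairs

For a paired (one-sample on differences) test: n = ((z_{α} + z_β) / d)².
z_{α} + z_β = 2.326 + 1.645 = 3.971.
n = (3.971 / 0.44)² = 9.025² = 81.45.
Round up.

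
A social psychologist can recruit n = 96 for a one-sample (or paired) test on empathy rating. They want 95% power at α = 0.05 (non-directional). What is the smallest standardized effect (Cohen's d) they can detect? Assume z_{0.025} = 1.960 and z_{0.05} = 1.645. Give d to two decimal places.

For a single sample (or paired design) of n = 96: d_min = (z_{α/2} + z_β)/√n.
z-sum = 1.960 + 1.645 = 3.605.
d_min = 3.605 / √96 = 3.605 / 9.798 = 0.368.

d_min ≈ 0.37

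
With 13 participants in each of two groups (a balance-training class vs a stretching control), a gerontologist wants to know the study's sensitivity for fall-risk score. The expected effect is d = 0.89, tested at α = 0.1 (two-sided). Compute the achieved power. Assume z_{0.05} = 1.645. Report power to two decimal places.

power ≈ 0.73

For two equal groups, power = Φ(d·√(n/2) − z_{α/2}).
d·√(n/2) = 0.89 × √(13/2) = 0.89 × 2.550 = 2.269.
z_β = 2.269 − 1.645 = 0.624.
Power = Φ(0.624) = 0.734.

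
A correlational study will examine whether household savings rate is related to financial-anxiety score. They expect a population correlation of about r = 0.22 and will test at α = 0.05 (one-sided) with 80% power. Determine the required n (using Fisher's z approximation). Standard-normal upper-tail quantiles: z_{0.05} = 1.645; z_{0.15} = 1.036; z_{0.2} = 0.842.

n = 127

Fisher's z: C = ½·ln((1+r)/(1−r)) = ½·ln(1.5641) = 0.2237.
n = ((z_{α} + z_β)/C)² + 3.
(1.645 + 0.842) / 0.2237 = 2.487 / 0.2237 = 11.118.
n = 11.118² + 3 = 123.60 + 3 = 126.6.
Round up.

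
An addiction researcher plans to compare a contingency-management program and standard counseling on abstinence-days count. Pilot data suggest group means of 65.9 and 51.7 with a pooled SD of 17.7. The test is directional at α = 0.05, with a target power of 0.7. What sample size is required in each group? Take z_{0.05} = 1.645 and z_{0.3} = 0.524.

Cohen's d = |M₁ − M₂| / SD_pooled = |65.9 − 51.7| / 17.7 = 14.2 / 17.7 = 0.802.
For two independent groups with equal n: n = 2·((z_{α} + z_β) / d)².
z_{α} + z_β = 1.645 + 0.524 = 2.169.
n = 2 × (2.169 / 0.802)² = 2 × 2.704² = 2 × 7.31 = 14.6.
Round up to the next whole participant.

n = 15 per group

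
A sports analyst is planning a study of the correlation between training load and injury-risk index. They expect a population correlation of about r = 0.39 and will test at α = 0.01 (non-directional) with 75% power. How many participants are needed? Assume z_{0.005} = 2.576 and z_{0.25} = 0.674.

n = 66

Fisher's z: C = ½·ln((1+r)/(1−r)) = ½·ln(2.2787) = 0.4118.
n = ((z_{α/2} + z_β)/C)² + 3.
(2.576 + 0.674) / 0.4118 = 3.250 / 0.4118 = 7.892.
n = 7.892² + 3 = 62.29 + 3 = 65.3.
Round up.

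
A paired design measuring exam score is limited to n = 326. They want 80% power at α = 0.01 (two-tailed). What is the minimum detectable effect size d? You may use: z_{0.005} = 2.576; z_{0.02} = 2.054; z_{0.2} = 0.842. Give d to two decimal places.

d_min ≈ 0.19

For a single sample (or paired design) of n = 326: d_min = (z_{α/2} + z_β)/√n.
z-sum = 2.576 + 0.842 = 3.418.
d_min = 3.418 / √326 = 3.418 / 18.055 = 0.189.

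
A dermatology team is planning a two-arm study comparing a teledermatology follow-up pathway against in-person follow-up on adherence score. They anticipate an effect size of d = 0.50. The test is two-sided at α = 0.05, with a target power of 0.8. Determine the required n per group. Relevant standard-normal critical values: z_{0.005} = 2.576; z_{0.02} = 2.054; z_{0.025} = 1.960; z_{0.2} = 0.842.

n = 63 per group

For two independent groups with equal n: n = 2·((z_{α/2} + z_β) / d)².
z_{α/2} + z_β = 1.960 + 0.842 = 2.802.
n = 2 × (2.802 / 0.50)² = 2 × 5.604² = 2 × 31.40 = 62.8.
Round up to the next whole participant.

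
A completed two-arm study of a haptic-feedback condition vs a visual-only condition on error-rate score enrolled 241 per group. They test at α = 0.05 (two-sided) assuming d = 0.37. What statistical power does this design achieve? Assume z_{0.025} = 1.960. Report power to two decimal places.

For two equal groups, power = Φ(d·√(n/2) − z_{α/2}).
d·√(n/2) = 0.37 × √(241/2) = 0.37 × 10.977 = 4.062.
z_β = 4.062 − 1.960 = 2.102.
Power = Φ(2.102) = 0.982.

power ≈ 0.98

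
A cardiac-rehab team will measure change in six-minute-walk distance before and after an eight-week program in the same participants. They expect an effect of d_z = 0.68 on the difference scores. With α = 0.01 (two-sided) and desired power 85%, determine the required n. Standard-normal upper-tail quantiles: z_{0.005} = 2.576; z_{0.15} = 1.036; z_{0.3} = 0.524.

For a paired (one-sample on differences) test: n = ((z_{α/2} + z_β) / d)².
z_{α/2} + z_β = 2.576 + 1.036 = 3.612.
n = (3.612 / 0.68)² = 5.312² = 28.21.
Round up.

n = 29 pairs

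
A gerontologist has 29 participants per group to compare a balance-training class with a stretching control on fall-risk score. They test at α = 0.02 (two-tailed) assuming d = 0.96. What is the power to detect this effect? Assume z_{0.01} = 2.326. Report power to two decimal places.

power ≈ 0.91

For two equal groups, power = Φ(d·√(n/2) − z_{α/2}).
d·√(n/2) = 0.96 × √(29/2) = 0.96 × 3.808 = 3.656.
z_β = 3.656 − 2.326 = 1.330.
Power = Φ(1.330) = 0.908.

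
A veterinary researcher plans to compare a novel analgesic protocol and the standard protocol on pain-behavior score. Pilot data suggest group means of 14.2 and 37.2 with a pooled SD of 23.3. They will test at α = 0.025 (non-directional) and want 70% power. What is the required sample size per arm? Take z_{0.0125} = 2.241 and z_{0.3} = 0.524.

Cohen's d = |M₁ − M₂| / SD_pooled = |14.2 − 37.2| / 23.3 = 23.0 / 23.3 = 0.987.
For two independent groups with equal n: n = 2·((z_{α/2} + z_β) / d)².
z_{α/2} + z_β = 2.241 + 0.524 = 2.765.
n = 2 × (2.765 / 0.987)² = 2 × 2.801² = 2 × 7.85 = 15.7.
Round up to the next whole participant.

n = 16 per group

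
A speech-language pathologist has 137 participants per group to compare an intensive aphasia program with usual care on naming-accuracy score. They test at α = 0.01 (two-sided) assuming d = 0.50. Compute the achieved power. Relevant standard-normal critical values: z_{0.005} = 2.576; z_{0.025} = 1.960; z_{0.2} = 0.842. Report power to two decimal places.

power ≈ 0.94

For two equal groups, power = Φ(d·√(n/2) − z_{α/2}).
d·√(n/2) = 0.50 × √(137/2) = 0.50 × 8.276 = 4.138.
z_β = 4.138 − 2.576 = 1.562.
Power = Φ(1.562) = 0.941.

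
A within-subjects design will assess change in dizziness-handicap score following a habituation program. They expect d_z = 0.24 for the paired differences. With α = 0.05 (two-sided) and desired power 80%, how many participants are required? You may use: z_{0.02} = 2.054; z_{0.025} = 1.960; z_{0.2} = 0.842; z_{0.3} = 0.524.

For a paired (one-sample on differences) test: n = ((z_{α/2} + z_β) / d)².
z_{α/2} + z_β = 1.960 + 0.842 = 2.802.
n = (2.802 / 0.24)² = 11.675² = 136.31.
Round up.

n = 137 pairs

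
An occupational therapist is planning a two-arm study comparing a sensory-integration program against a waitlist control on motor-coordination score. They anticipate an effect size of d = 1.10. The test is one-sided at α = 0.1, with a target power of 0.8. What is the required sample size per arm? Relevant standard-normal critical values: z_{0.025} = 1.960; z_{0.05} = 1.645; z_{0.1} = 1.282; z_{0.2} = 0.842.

n = 8 per group

For two independent groups with equal n: n = 2·((z_{α} + z_β) / d)².
z_{α} + z_β = 1.282 + 0.842 = 2.124.
n = 2 × (2.124 / 1.10)² = 2 × 1.931² = 2 × 3.73 = 7.5.
Round up to the next whole participant.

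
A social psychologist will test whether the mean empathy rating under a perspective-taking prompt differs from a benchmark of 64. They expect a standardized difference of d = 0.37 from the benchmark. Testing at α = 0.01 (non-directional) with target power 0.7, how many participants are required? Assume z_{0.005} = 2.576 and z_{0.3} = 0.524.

For a one-sample test: n = ((z_{α/2} + z_β) / d)².
z_{α/2} + z_β = 2.576 + 0.524 = 3.100.
n = (3.100 / 0.37)² = 8.378² = 70.20.
Round up.

n = 71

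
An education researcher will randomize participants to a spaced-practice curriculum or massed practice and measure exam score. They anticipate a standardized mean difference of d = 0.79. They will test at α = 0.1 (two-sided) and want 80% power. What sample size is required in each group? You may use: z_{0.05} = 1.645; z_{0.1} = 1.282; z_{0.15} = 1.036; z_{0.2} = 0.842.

For two independent groups with equal n: n = 2·((z_{α/2} + z_β) / d)².
z_{α/2} + z_β = 1.645 + 0.842 = 2.487.
n = 2 × (2.487 / 0.79)² = 2 × 3.148² = 2 × 9.91 = 19.8.
Round up to the next whole participant.

n = 20 per group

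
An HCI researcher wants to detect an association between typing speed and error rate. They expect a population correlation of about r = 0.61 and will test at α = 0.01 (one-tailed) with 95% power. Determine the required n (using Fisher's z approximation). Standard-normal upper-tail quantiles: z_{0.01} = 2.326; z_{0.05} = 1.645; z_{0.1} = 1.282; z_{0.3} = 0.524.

n = 35

Fisher's z: C = ½·ln((1+r)/(1−r)) = ½·ln(4.1282) = 0.7089.
n = ((z_{α} + z_β)/C)² + 3.
(2.326 + 1.645) / 0.7089 = 3.971 / 0.7089 = 5.602.
n = 5.602² + 3 = 31.38 + 3 = 34.4.
Round up.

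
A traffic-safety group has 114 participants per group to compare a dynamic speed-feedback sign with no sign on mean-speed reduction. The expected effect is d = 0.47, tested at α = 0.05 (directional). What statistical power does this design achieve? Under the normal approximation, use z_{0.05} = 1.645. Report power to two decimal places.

For two equal groups, power = Φ(d·√(n/2) − z_{α}).
d·√(n/2) = 0.47 × √(114/2) = 0.47 × 7.550 = 3.548.
z_β = 3.548 − 1.645 = 1.903.
Power = Φ(1.903) = 0.972.

power ≈ 0.97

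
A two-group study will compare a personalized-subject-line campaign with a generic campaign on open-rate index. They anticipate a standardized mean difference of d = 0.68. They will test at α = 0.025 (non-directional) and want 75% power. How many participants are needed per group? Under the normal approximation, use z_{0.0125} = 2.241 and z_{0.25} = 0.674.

n = 37 per group

For two independent groups with equal n: n = 2·((z_{α/2} + z_β) / d)².
z_{α/2} + z_β = 2.241 + 0.674 = 2.915.
n = 2 × (2.915 / 0.68)² = 2 × 4.287² = 2 × 18.38 = 36.8.
Round up to the next whole participant.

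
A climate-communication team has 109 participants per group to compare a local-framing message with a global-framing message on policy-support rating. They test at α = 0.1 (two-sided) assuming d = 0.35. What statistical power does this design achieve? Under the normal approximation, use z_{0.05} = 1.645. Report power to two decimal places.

power ≈ 0.83

For two equal groups, power = Φ(d·√(n/2) − z_{α/2}).
d·√(n/2) = 0.35 × √(109/2) = 0.35 × 7.382 = 2.584.
z_β = 2.584 − 1.645 = 0.939.
Power = Φ(0.939) = 0.826.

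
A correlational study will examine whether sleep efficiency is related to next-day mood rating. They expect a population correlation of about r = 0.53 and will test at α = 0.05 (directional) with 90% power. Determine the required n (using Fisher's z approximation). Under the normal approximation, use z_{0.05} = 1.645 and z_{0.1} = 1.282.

n = 28

Fisher's z: C = ½·ln((1+r)/(1−r)) = ½·ln(3.2553) = 0.5901.
n = ((z_{α} + z_β)/C)² + 3.
(1.645 + 1.282) / 0.5901 = 2.927 / 0.5901 = 4.960.
n = 4.960² + 3 = 24.60 + 3 = 27.6.
Round up.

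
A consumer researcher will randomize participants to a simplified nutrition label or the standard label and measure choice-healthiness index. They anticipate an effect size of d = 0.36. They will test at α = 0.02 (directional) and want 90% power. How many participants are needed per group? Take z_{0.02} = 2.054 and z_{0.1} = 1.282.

For two independent groups with equal n: n = 2·((z_{α} + z_β) / d)².
z_{α} + z_β = 2.054 + 1.282 = 3.336.
n = 2 × (3.336 / 0.36)² = 2 × 9.267² = 2 × 85.87 = 171.7.
Round up to the next whole participant.

n = 172 per group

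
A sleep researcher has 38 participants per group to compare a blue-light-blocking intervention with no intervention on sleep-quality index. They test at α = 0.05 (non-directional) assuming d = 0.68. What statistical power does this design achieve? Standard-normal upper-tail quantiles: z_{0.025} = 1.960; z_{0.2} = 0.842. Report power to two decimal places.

power ≈ 0.84

For two equal groups, power = Φ(d·√(n/2) − z_{α/2}).
d·√(n/2) = 0.68 × √(38/2) = 0.68 × 4.359 = 2.964.
z_β = 2.964 − 1.960 = 1.004.
Power = Φ(1.004) = 0.842.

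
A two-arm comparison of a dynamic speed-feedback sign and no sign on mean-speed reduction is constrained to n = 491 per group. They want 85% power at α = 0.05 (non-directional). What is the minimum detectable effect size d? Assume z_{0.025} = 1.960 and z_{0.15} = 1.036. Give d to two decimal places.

For two independent groups of n = 491 each: d_min = (z_{α/2} + z_β)·√(2/n).
z-sum = 1.960 + 1.036 = 2.996.
d_min = 2.996 × √(2/491) = 2.996 × 0.0638 = 0.191.

d_min ≈ 0.19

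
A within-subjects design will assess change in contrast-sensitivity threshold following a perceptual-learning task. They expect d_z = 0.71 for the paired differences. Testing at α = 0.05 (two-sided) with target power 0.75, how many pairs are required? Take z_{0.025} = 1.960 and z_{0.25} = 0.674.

n = 14 pairs

For a paired (one-sample on differences) test: n = ((z_{α/2} + z_β) / d)².
z_{α/2} + z_β = 1.960 + 0.674 = 2.634.
n = (2.634 / 0.71)² = 3.710² = 13.76.
Round up.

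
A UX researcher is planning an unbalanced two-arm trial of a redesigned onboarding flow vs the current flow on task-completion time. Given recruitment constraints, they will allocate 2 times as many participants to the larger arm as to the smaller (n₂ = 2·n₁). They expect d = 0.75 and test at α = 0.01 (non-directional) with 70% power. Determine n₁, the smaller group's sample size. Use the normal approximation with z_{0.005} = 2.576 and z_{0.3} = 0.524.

With allocation ratio k = n₂/n₁ = 2, Var(x̄₁−x̄₂) = σ²(1/n₁ + 1/(k·n₁)) = σ²·(k+1)/(k·n₁).
So n₁ = (1 + 1/k)·((z_{α/2} + z_β)/d)² = 1.500 × (3.100/0.75)².
n₁ = 1.500 × 17.08 = 25.6.
Round up: n₁ = 26, giving n₂ = 2 × 26 = 52.

n₁ = 26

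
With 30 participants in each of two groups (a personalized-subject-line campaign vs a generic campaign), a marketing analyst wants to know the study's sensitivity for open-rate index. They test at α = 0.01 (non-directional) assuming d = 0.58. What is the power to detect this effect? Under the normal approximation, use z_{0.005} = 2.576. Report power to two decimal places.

power ≈ 0.37

For two equal groups, power = Φ(d·√(n/2) − z_{α/2}).
d·√(n/2) = 0.58 × √(30/2) = 0.58 × 3.873 = 2.246.
z_β = 2.246 − 2.576 = -0.330.
Power = Φ(-0.330) = 0.371.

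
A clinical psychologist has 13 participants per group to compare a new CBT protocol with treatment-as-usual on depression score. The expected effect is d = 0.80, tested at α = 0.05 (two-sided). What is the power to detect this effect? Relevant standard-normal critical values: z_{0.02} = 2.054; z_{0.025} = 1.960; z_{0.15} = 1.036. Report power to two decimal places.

power ≈ 0.53

For two equal groups, power = Φ(d·√(n/2) − z_{α/2}).
d·√(n/2) = 0.80 × √(13/2) = 0.80 × 2.550 = 2.040.
z_β = 2.040 − 1.960 = 0.080.
Power = Φ(0.080) = 0.532.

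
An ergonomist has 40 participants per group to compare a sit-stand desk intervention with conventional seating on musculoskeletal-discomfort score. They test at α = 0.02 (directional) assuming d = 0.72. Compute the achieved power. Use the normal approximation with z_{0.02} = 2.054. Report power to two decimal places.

power ≈ 0.88

For two equal groups, power = Φ(d·√(n/2) − z_{α}).
d·√(n/2) = 0.72 × √(40/2) = 0.72 × 4.472 = 3.220.
z_β = 3.220 − 2.054 = 1.166.
Power = Φ(1.166) = 0.878.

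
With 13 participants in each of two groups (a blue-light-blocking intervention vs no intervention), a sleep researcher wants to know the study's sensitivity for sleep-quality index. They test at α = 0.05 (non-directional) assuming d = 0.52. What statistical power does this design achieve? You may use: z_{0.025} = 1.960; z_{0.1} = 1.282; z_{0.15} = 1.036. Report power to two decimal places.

power ≈ 0.26

For two equal groups, power = Φ(d·√(n/2) − z_{α/2}).
d·√(n/2) = 0.52 × √(13/2) = 0.52 × 2.550 = 1.326.
z_β = 1.326 − 1.960 = -0.634.
Power = Φ(-0.634) = 0.263.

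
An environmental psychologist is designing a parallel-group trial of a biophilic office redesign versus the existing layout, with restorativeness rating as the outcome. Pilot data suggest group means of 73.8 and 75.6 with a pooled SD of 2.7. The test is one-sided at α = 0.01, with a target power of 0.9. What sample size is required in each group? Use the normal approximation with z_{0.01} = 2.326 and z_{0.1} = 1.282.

Cohen's d = |M₁ − M₂| / SD_pooled = |73.8 − 75.6| / 2.7 = 1.8 / 2.7 = 0.667.
For two independent groups with equal n: n = 2·((z_{α} + z_β) / d)².
z_{α} + z_β = 2.326 + 1.282 = 3.608.
n = 2 × (3.608 / 0.667)² = 2 × 5.409² = 2 × 29.26 = 58.5.
Round up to the next whole participant.

n = 59 per group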